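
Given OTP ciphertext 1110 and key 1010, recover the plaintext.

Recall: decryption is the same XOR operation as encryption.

Step 1: XOR ciphertext with key:
  Ciphertext: 1110
  Key:        1010
  XOR:        0100
Step 2: Plaintext = 0100 = 4 in decimal.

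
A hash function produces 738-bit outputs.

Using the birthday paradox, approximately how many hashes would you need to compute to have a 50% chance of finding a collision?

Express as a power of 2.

Step 1: The birthday paradox gives collision probability ~50% after sqrt(2^n) = 2^(n/2) hashes.
Step 2: For 738-bit output: 2^(738/2) = 2^369.
Step 3: Approximately 2^369 hash computations needed.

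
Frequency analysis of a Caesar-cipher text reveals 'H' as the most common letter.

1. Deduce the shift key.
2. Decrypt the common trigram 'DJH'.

Step 1: In English, 'E' is the most frequent letter (12.7%).
Step 2: The most frequent ciphertext letter is 'H' (position 7).
Step 3: Shift = (7 - 4) mod 26 = 3.
Step 4: Decrypt 'DJH' by shifting back 3:
  D -> A
  J -> G
  H -> E
Step 5: 'DJH' decrypts to 'AGE'.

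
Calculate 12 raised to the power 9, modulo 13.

Step 1: Compute 12^9 mod 13 step by step, reducing modulo 13 at each step.
  12^1 mod 13 = 12
  12^2 mod 13 = (12 * 12) mod 13 = 1
  12^3 mod 13 = (1 * 12) mod 13 = 12
  12^4 mod 13 = (12 * 12) mod 13 = 1
  12^5 mod 13 = (1 * 12) mod 13 = 12
  12^6 mod 13 = (12 * 12) mod 13 = 1
  12^7 mod 13 = (1 * 12) mod 13 = 12
  12^8 mod 13 = (12 * 12) mod 13 = 1
  12^9 mod 13 = (1 * 12) mod 13 = 12
Step 2: Result = 12.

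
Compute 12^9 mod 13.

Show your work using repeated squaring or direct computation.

Step 1: Compute 12^9 mod 13 step by step, reducing modulo 13 at each step.
  12^1 mod 13 = 12
  12^2 mod 13 = (12 * 12) mod 13 = 1
  12^3 mod 13 = (1 * 12) mod 13 = 12
  12^4 mod 13 = (12 * 12) mod 13 = 1
  12^5 mod 13 = (1 * 12) mod 13 = 12
  12^6 mod 13 = (12 * 12) mod 13 = 1
  12^7 mod 13 = (1 * 12) mod 13 = 12
  12^8 mod 13 = (12 * 12) mod 13 = 1
  12^9 mod 13 = (1 * 12) mod 13 = 12
Step 2: Result = 12.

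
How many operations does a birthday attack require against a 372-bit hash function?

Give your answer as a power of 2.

Step 1: The birthday paradox gives collision probability ~50% after sqrt(2^n) = 2^(n/2) hashes.
Step 2: For 372-bit output: 2^(372/2) = 2^186.
Step 3: Approximately 2^186 hash computations needed.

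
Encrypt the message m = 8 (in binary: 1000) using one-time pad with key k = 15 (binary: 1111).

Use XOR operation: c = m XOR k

Step 1: Write out the XOR operation bit by bit:
  Message: 1000
  Key:     1111
  XOR:     0111
Step 2: Convert to decimal: 0111 = 7.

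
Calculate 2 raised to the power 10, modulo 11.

Step 1: Compute 2^10 mod 11 step by step, reducing modulo 11 at each step.
  2^1 mod 11 = 2
  2^2 mod 11 = (2 * 2) mod 11 = 4
  2^3 mod 11 = (4 * 2) mod 11 = 8
  2^4 mod 11 = (8 * 2) mod 11 = 5
  2^5 mod 11 = (5 * 2) mod 11 = 10
  2^6 mod 11 = (10 * 2) mod 11 = 9
  2^7 mod 11 = (9 * 2) mod 11 = 7
  2^8 mod 11 = (7 * 2) mod 11 = 3
  2^9 mod 11 = (3 * 2) mod 11 = 6
  2^10 mod 11 = (6 * 2) mod 11 = 1
Step 2: Result = 1.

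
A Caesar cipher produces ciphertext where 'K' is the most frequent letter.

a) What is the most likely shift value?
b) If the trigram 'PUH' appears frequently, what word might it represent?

Step 1: In English, 'E' is the most frequent letter (12.7%).
Step 2: The most frequent ciphertext letter is 'K' (position 10).
Step 3: Shift = (10 - 4) mod 26 = 6.
Step 4: Decrypt 'PUH' by shifting back 6:
  P -> J
  U -> O
  H -> B
Step 5: 'PUH' decrypts to 'JOB'.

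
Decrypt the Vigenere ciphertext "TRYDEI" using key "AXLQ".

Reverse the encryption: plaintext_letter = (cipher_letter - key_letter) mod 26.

Step 1: Extend key: AXLQAX
Step 2: Decrypt each letter (c - k) mod 26:
  T(19) - A(0) = (19-0) mod 26 = 19 = T
  R(17) - X(23) = (17-23) mod 26 = 20 = U
  Y(24) - L(11) = (24-11) mod 26 = 13 = N
  D(3) - Q(16) = (3-16) mod 26 = 13 = N
  E(4) - A(0) = (4-0) mod 26 = 4 = E
  I(8) - X(23) = (8-23) mod 26 = 11 = L
Plaintext: TUNNEL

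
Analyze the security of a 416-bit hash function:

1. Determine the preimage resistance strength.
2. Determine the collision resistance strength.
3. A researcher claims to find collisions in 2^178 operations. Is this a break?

Step 1: Preimage resistance requires brute-force of 2^416 operations.
Step 2: Collision resistance (birthday bound) = 2^(416/2) = 2^208.
Step 3: The claimed attack costs 2^178 operations.
Step 4: Since 2^178 < 2^208, the claimed attack beats the generic birthday bound, so collision resistance is broken.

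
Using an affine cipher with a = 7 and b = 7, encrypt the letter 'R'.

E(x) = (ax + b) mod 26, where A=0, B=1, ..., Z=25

Step 1: Convert 'R' to number: x = 17.
Step 2: E(17) = (7 * 17 + 7) mod 26 = 126 mod 26 = 22.
Step 3: Convert 22 back to letter: W.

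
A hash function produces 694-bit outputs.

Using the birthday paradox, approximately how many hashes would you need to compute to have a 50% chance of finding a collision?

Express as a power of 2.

Step 1: The birthday paradox gives collision probability ~50% after sqrt(2^n) = 2^(n/2) hashes.
Step 2: For 694-bit output: 2^(694/2) = 2^347.
Step 3: Approximately 2^347 hash computations needed.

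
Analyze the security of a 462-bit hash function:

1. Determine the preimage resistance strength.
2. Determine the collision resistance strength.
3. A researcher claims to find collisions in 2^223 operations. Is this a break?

Step 1: Preimage resistance requires brute-force of 2^462 operations.
Step 2: Collision resistance (birthday bound) = 2^(462/2) = 2^231.
Step 3: The claimed attack costs 2^223 operations.
Step 4: Since 2^223 < 2^231, the claimed attack beats the generic birthday bound, so collision resistance is broken.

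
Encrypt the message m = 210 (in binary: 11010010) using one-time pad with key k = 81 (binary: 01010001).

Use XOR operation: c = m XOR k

Step 1: Write out the XOR operation bit by bit:
  Message: 11010010
  Key:     01010001
  XOR:     10000011
Step 2: Convert to decimal: 10000011 = 131.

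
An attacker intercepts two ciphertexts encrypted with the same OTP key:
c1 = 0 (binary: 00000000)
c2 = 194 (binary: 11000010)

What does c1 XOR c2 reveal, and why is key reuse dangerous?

Step 1: c1 XOR c2 = (m1 XOR k) XOR (m2 XOR k).
Step 2: By XOR associativity/commutativity: = m1 XOR m2 XOR k XOR k = m1 XOR m2.
Step 3: 00000000 XOR 11000010 = 11000010 = 194.
Step 4: The key cancels out! An attacker learns m1 XOR m2 = 194, revealing the relationship between plaintexts.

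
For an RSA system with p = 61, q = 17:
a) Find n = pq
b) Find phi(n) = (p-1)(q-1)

Step 1: n = p * q = 61 * 17 = 1037.
Step 2: phi(n) = (p-1)(q-1) = 60 * 16 = 960.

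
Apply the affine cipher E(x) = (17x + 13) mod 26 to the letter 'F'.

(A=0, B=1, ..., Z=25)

Step 1: Convert 'F' to number: x = 5.
Step 2: E(5) = (17 * 5 + 13) mod 26 = 98 mod 26 = 20.
Step 3: Convert 20 back to letter: U.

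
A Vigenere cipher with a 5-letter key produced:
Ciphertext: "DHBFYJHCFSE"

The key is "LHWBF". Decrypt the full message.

Step 1: Key 'LHWBF' has length 5. Extended key: LHWBFLHWBFL
Step 2: Decrypt each position:
  D(3) - L(11) = 18 = S
  H(7) - H(7) = 0 = A
  B(1) - W(22) = 5 = F
  F(5) - B(1) = 4 = E
  Y(24) - F(5) = 19 = T
  J(9) - L(11) = 24 = Y
  H(7) - H(7) = 0 = A
  C(2) - W(22) = 6 = G
  F(5) - B(1) = 4 = E
  S(18) - F(5) = 13 = N
  E(4) - L(11) = 19 = T
Plaintext: SAFETYAGENT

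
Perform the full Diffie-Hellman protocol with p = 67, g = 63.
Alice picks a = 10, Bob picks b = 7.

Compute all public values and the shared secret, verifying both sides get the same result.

Step 1: A = g^a mod p = 63^10 mod 67 = 26.
Step 2: B = g^b mod p = 63^7 mod 67 = 31.
Step 3: Alice computes s = B^a mod p = 31^10 mod 67 = 55.
Step 4: Bob computes s = A^b mod p = 26^7 mod 67 = 55.
Both sides agree: shared secret = 55.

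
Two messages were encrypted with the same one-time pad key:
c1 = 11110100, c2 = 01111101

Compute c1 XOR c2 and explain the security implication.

Step 1: c1 XOR c2 = (m1 XOR k) XOR (m2 XOR k).
Step 2: By XOR associativity/commutativity: = m1 XOR m2 XOR k XOR k = m1 XOR m2.
Step 3: 11110100 XOR 01111101 = 10001001 = 137.
Step 4: The key cancels out! An attacker learns m1 XOR m2 = 137, revealing the relationship between plaintexts.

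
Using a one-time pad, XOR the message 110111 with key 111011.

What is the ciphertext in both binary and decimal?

Step 1: Write out the XOR operation bit by bit:
  Message: 110111
  Key:     111011
  XOR:     001100
Step 2: Convert to decimal: 001100 = 12.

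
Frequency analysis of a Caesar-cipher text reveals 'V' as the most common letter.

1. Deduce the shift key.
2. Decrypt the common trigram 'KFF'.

Step 1: In English, 'E' is the most frequent letter (12.7%).
Step 2: The most frequent ciphertext letter is 'V' (position 21).
Step 3: Shift = (21 - 4) mod 26 = 17.
Step 4: Decrypt 'KFF' by shifting back 17:
  K -> T
  F -> O
  F -> O
Step 5: 'KFF' decrypts to 'TOO'.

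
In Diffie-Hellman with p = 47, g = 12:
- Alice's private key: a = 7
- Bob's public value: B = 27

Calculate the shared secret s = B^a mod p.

Step 1: s = B^a mod p = 27^7 mod 47.
  27^1 mod 47 = 27
  27^2 mod 47 = (27 * 27) mod 47 = 24
  27^3 mod 47 = (24 * 27) mod 47 = 37
  27^4 mod 47 = (37 * 27) mod 47 = 12
  27^5 mod 47 = (12 * 27) mod 47 = 42
  27^6 mod 47 = (42 * 27) mod 47 = 6
  27^7 mod 47 = (6 * 27) mod 47 = 21
Result: shared secret = 21.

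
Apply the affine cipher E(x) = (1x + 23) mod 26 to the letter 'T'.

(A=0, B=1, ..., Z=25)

Step 1: Convert 'T' to number: x = 19.
Step 2: E(19) = (1 * 19 + 23) mod 26 = 42 mod 26 = 16.
Step 3: Convert 16 back to letter: Q.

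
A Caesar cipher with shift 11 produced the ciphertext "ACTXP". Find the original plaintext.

Step 1: Reverse the shift by subtracting 11 from each letter position.
  A (position 0) -> position (0-11) mod 26 = 15 -> P
  C (position 2) -> position (2-11) mod 26 = 17 -> R
  T (position 19) -> position (19-11) mod 26 = 8 -> I
  X (position 23) -> position (23-11) mod 26 = 12 -> M
  P (position 15) -> position (15-11) mod 26 = 4 -> E
Decrypted message: PRIME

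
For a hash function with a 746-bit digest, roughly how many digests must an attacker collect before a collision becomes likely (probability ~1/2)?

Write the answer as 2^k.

Step 1: The birthday paradox gives collision probability ~50% after sqrt(2^n) = 2^(n/2) hashes.
Step 2: For 746-bit output: 2^(746/2) = 2^373.
Step 3: Approximately 2^373 hash computations needed.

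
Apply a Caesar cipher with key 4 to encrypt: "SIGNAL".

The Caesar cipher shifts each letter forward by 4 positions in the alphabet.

Step 1: For each letter, shift forward by 4 positions (mod 26).
  S (position 18) -> position (18+4) mod 26 = 22 -> W
  I (position 8) -> position (8+4) mod 26 = 12 -> M
  G (position 6) -> position (6+4) mod 26 = 10 -> K
  N (position 13) -> position (13+4) mod 26 = 17 -> R
  A (position 0) -> position (0+4) mod 26 = 4 -> E
  L (position 11) -> position (11+4) mod 26 = 15 -> P
Result: WMKREP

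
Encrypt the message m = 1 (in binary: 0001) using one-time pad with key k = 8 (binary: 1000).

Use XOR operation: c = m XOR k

Step 1: Write out the XOR operation bit by bit:
  Message: 0001
  Key:     1000
  XOR:     1001
Step 2: Convert to decimal: 1001 = 9.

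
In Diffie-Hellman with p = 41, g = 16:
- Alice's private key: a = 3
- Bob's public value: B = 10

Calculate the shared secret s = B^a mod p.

Step 1: s = B^a mod p = 10^3 mod 41.
  10^1 mod 41 = 10
  10^2 mod 41 = (10 * 10) mod 41 = 18
  10^3 mod 41 = (18 * 10) mod 41 = 16
Result: shared secret = 16.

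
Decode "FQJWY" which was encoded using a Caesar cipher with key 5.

Step 1: Reverse the shift by subtracting 5 from each letter position.
  F (position 5) -> position (5-5) mod 26 = 0 -> A
  Q (position 16) -> position (16-5) mod 26 = 11 -> L
  J (position 9) -> position (9-5) mod 26 = 4 -> E
  W (position 22) -> position (22-5) mod 26 = 17 -> R
  Y (position 24) -> position (24-5) mod 26 = 19 -> T
Decrypted message: ALERT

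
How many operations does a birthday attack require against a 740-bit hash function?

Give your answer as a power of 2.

Step 1: The birthday paradox gives collision probability ~50% after sqrt(2^n) = 2^(n/2) hashes.
Step 2: For 740-bit output: 2^(740/2) = 2^370.
Step 3: Approximately 2^370 hash computations needed.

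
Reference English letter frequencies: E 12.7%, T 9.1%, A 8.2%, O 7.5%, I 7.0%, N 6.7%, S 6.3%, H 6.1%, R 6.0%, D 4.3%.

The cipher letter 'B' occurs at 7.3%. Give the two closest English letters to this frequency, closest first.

Step 1: Observed frequency of 'B' is 7.3%.
Step 2: Compute distances to each reference frequency and sort:
  O (7.5%): difference = 0.2% <-- BEST
  I (7.0%): difference = 0.3% <-- RUNNER-UP
  N (6.7%): difference = 0.6%
  A (8.2%): difference = 0.9%
  S (6.3%): difference = 1.0%
Step 3: Most likely is 'O' (7.5%, diff 0.2%); second most likely is 'I' (7.0%, diff 0.3%).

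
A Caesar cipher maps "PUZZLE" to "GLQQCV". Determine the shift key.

Step 1: Compare first letters: P (position 15) -> G (position 6).
Step 2: Shift = (6 - 15) mod 26 = 17.
The shift value is 17.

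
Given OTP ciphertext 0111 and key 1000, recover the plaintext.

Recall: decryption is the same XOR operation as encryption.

Step 1: XOR ciphertext with key:
  Ciphertext: 0111
  Key:        1000
  XOR:        1111
Step 2: Plaintext = 1111 = 15 in decimal.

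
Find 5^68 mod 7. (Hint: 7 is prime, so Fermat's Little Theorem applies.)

Step 1: Since 7 is prime, by Fermat's Little Theorem: 5^6 = 1 (mod 7).
Step 2: Reduce exponent: 68 mod 6 = 2.
Step 3: So 5^68 = 5^2 (mod 7).
Step 4: 5^2 mod 7 = 4.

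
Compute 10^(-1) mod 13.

Step 1: We need x such that 10 * x = 1 (mod 13).
Step 2: Using the extended Euclidean algorithm or trial:
  10 * 4 = 40 = 3 * 13 + 1.
Step 3: Since 40 mod 13 = 1, the inverse is x = 4.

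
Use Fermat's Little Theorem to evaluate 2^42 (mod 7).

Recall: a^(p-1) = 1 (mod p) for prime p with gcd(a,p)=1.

Step 1: Since 7 is prime, by Fermat's Little Theorem: 2^6 = 1 (mod 7).
Step 2: Reduce exponent: 42 mod 6 = 0.
Step 3: So 2^42 = 2^0 (mod 7).
Step 4: 2^0 mod 7 = 1.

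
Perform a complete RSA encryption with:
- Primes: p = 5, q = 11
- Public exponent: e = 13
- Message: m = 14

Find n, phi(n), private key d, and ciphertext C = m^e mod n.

Step 1: n = 5 * 11 = 55.
Step 2: phi(n) = (5-1)(11-1) = 4 * 10 = 40.
Step 3: Find d = 13^(-1) mod 40 = 37.
  Verify: 13 * 37 = 481 = 1 (mod 40).
Step 4: C = 14^13 mod 55 = 49.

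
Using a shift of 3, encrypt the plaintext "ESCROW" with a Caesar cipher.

Step 1: For each letter, shift forward by 3 positions (mod 26).
  E (position 4) -> position (4+3) mod 26 = 7 -> H
  S (position 18) -> position (18+3) mod 26 = 21 -> V
  C (position 2) -> position (2+3) mod 26 = 5 -> F
  R (position 17) -> position (17+3) mod 26 = 20 -> U
  O (position 14) -> position (14+3) mod 26 = 17 -> R
  W (position 22) -> position (22+3) mod 26 = 25 -> Z
Result: HVFURZ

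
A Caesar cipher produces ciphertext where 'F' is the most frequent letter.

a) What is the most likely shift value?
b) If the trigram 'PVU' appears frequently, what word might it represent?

Step 1: In English, 'E' is the most frequent letter (12.7%).
Step 2: The most frequent ciphertext letter is 'F' (position 5).
Step 3: Shift = (5 - 4) mod 26 = 1.
Step 4: Decrypt 'PVU' by shifting back 1:
  P -> O
  V -> U
  U -> T
Step 5: 'PVU' decrypts to 'OUT'.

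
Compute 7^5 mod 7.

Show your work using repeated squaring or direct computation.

Step 1: Compute 7^5 mod 7 step by step, reducing modulo 7 at each step.
  7^1 mod 7 = 0
  7^2 mod 7 = (0 * 7) mod 7 = 0
  7^3 mod 7 = (0 * 7) mod 7 = 0
  7^4 mod 7 = (0 * 7) mod 7 = 0
  7^5 mod 7 = (0 * 7) mod 7 = 0
Step 2: Result = 0.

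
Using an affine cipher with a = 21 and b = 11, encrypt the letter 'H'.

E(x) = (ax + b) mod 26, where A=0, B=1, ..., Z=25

Step 1: Convert 'H' to number: x = 7.
Step 2: E(7) = (21 * 7 + 11) mod 26 = 158 mod 26 = 2.
Step 3: Convert 2 back to letter: C.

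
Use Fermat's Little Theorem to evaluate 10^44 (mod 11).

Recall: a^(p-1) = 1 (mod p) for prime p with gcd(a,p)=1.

Step 1: Since 11 is prime, by Fermat's Little Theorem: 10^10 = 1 (mod 11).
Step 2: Reduce exponent: 44 mod 10 = 4.
Step 3: So 10^44 = 10^4 (mod 11).
Step 4: 10^4 mod 11 = 1.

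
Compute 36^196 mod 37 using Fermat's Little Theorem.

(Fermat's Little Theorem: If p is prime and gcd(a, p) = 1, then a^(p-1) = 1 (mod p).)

Step 1: Since 37 is prime, by Fermat's Little Theorem: 36^36 = 1 (mod 37).
Step 2: Reduce exponent: 196 mod 36 = 16.
Step 3: So 36^196 = 36^16 (mod 37).
Step 4: 36^16 mod 37 = 1.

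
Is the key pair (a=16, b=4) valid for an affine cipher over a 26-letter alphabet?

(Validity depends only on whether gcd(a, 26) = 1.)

Step 1: Compute gcd(16, 26).
Step 2: gcd(16, 26) = 2.
Since gcd = 2 != 1, 16 shares a common factor with 26, so it cannot be used.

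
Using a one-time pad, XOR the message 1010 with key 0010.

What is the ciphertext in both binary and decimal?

Step 1: Write out the XOR operation bit by bit:
  Message: 1010
  Key:     0010
  XOR:     1000
Step 2: Convert to decimal: 1000 = 8.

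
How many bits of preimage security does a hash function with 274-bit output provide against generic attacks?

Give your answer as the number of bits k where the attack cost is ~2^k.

Step 1: The hash has a 274-bit output.
Step 2: Preimage resistance means: given a digest h(x), it should be infeasible to find any input that hashes to it.
With a 274-bit output there are 2^274 possible digests, so a generic brute-force preimage search costs about 2^274 evaluations.
Step 3: Security level = 274 bits.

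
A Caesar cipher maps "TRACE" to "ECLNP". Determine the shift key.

Step 1: Compare first letters: T (position 19) -> E (position 4).
Step 2: Shift = (4 - 19) mod 26 = 11.
The shift value is 11.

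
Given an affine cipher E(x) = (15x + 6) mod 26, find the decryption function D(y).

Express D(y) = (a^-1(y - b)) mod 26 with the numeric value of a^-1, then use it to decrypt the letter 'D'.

Step 1: Find a^-1, the modular inverse of 15 mod 26.
Step 2: We need 15 * a^-1 = 1 (mod 26).
Step 3: 15 * 7 = 105 = 4 * 26 + 1, so a^-1 = 7.
Step 4: D(y) = 7(y - 6) mod 26.
Step 5: Apply to 'D' (y = 3): D(3) = 7 * (3 - 6) mod 26 = 7 * -3 mod 26 = 5 -> 'F'.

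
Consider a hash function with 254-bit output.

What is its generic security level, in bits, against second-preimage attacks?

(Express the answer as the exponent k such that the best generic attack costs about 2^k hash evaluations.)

Step 1: The hash has a 254-bit output.
Step 2: Second-preimage resistance means: given a specific input x, it should be infeasible to find a different y with h(y) = h(x).
With a 254-bit output, a generic search for a second preimage costs about 2^254 evaluations (each trial matches the fixed target with probability 2^-254).
Step 3: Security level = 254 bits.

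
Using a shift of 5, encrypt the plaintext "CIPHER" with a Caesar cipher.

Step 1: For each letter, shift forward by 5 positions (mod 26).
  C (position 2) -> position (2+5) mod 26 = 7 -> H
  I (position 8) -> position (8+5) mod 26 = 13 -> N
  P (position 15) -> position (15+5) mod 26 = 20 -> U
  H (position 7) -> position (7+5) mod 26 = 12 -> M
  E (position 4) -> position (4+5) mod 26 = 9 -> J
  R (position 17) -> position (17+5) mod 26 = 22 -> W
Result: HNUMJW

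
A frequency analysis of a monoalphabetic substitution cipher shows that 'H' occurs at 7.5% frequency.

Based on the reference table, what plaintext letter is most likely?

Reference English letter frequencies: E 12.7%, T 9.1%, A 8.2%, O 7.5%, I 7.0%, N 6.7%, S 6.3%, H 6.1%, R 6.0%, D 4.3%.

Step 1: The observed frequency is 7.5%.
Step 2: Compare with English frequencies:
  E: 12.7% (difference: 5.2%)
  T: 9.1% (difference: 1.6%)
  A: 8.2% (difference: 0.7%)
  O: 7.5% (difference: 0.0%) <-- closest
  I: 7.0% (difference: 0.5%)
  N: 6.7% (difference: 0.8%)
  S: 6.3% (difference: 1.2%)
  H: 6.1% (difference: 1.4%)
  R: 6.0% (difference: 1.5%)
  D: 4.3% (difference: 3.2%)
Step 3: 'H' most likely represents 'O' (frequency 7.5%).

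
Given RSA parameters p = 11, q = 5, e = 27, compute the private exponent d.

Step 1: n = 11 * 5 = 55.
Step 2: phi(n) = 10 * 4 = 40.
Step 3: Find d such that 27 * d = 1 (mod 40).
Step 4: d = 27^(-1) mod 40 = 3.
Verification: 27 * 3 = 81 = 2 * 40 + 1.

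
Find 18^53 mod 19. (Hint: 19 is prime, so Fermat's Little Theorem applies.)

Step 1: Since 19 is prime, by Fermat's Little Theorem: 18^18 = 1 (mod 19).
Step 2: Reduce exponent: 53 mod 18 = 17.
Step 3: So 18^53 = 18^17 (mod 19).
Step 4: 18^17 mod 19 = 18.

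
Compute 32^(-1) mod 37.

Step 1: We need x such that 32 * x = 1 (mod 37).
Step 2: Using the extended Euclidean algorithm or trial:
  32 * 22 = 704 = 19 * 37 + 1.
Step 3: Since 704 mod 37 = 1, the inverse is x = 22.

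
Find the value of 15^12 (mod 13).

Step 1: Compute 15^12 mod 13 step by step, reducing modulo 13 at each step.
  15^1 mod 13 = 2
  15^2 mod 13 = (2 * 15) mod 13 = 4
  15^3 mod 13 = (4 * 15) mod 13 = 8
  15^4 mod 13 = (8 * 15) mod 13 = 3
  15^5 mod 13 = (3 * 15) mod 13 = 6
  15^6 mod 13 = (6 * 15) mod 13 = 12
  15^7 mod 13 = (12 * 15) mod 13 = 11
  15^8 mod 13 = (11 * 15) mod 13 = 9
  15^9 mod 13 = (9 * 15) mod 13 = 5
  15^10 mod 13 = (5 * 15) mod 13 = 10
  15^11 mod 13 = (10 * 15) mod 13 = 7
  15^12 mod 13 = (7 * 15) mod 13 = 1
Step 2: Result = 1.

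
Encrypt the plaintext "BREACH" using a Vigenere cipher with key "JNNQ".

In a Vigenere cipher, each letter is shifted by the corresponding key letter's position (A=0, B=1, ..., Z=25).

Step 1: Repeat key to match plaintext length:
  Plaintext: BREACH
  Key:       JNNQJN
Step 2: Encrypt each letter:
  B(1) + J(9) = (1+9) mod 26 = 10 = K
  R(17) + N(13) = (17+13) mod 26 = 4 = E
  E(4) + N(13) = (4+13) mod 26 = 17 = R
  A(0) + Q(16) = (0+16) mod 26 = 16 = Q
  C(2) + J(9) = (2+9) mod 26 = 11 = L
  H(7) + N(13) = (7+13) mod 26 = 20 = U
Ciphertext: KERQLU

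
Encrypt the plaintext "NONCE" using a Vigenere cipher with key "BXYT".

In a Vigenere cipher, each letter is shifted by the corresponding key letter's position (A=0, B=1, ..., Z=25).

Step 1: Repeat key to match plaintext length:
  Plaintext: NONCE
  Key:       BXYTB
Step 2: Encrypt each letter:
  N(13) + B(1) = (13+1) mod 26 = 14 = O
  O(14) + X(23) = (14+23) mod 26 = 11 = L
  N(13) + Y(24) = (13+24) mod 26 = 11 = L
  C(2) + T(19) = (2+19) mod 26 = 21 = V
  E(4) + B(1) = (4+1) mod 26 = 5 = F
Ciphertext: OLLVF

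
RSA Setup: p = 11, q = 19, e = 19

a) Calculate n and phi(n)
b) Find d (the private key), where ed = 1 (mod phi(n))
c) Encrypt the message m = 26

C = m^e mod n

Step 1: n = 11 * 19 = 209.
Step 2: phi(n) = (11-1)(19-1) = 10 * 18 = 180.
Step 3: Find d = 19^(-1) mod 180 = 19.
  Verify: 19 * 19 = 361 = 1 (mod 180).
Step 4: C = 26^19 mod 209 = 102.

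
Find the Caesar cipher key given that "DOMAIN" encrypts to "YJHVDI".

Step 1: Compare first letters: D (position 3) -> Y (position 24).
Step 2: Shift = (24 - 3) mod 26 = 21.
The shift value is 21.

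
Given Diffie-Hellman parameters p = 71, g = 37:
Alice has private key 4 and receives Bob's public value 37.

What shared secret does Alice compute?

Step 1: s = B^a mod p = 37^4 mod 71.
  37^1 mod 71 = 37
  37^2 mod 71 = (37 * 37) mod 71 = 20
  37^3 mod 71 = (20 * 37) mod 71 = 30
  37^4 mod 71 = (30 * 37) mod 71 = 45
Result: shared secret = 45.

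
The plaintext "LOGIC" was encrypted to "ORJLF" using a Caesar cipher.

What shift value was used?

Step 1: Compare first letters: L (position 11) -> O (position 14).
Step 2: Shift = (14 - 11) mod 26 = 3.
The shift value is 3.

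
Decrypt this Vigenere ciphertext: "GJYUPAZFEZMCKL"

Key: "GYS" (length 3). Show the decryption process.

Step 1: Key 'GYS' has length 3. Extended key: GYSGYSGYSGYSGY
Step 2: Decrypt each position:
  G(6) - G(6) = 0 = A
  J(9) - Y(24) = 11 = L
  Y(24) - S(18) = 6 = G
  U(20) - G(6) = 14 = O
  P(15) - Y(24) = 17 = R
  A(0) - S(18) = 8 = I
  Z(25) - G(6) = 19 = T
  F(5) - Y(24) = 7 = H
  E(4) - S(18) = 12 = M
  Z(25) - G(6) = 19 = T
  M(12) - Y(24) = 14 = O
  C(2) - S(18) = 10 = K
  K(10) - G(6) = 4 = E
  L(11) - Y(24) = 13 = N
Plaintext: ALGORITHMTOKEN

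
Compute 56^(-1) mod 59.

Step 1: We need x such that 56 * x = 1 (mod 59).
Step 2: Using the extended Euclidean algorithm or trial:
  56 * 39 = 2184 = 37 * 59 + 1.
Step 3: Since 2184 mod 59 = 1, the inverse is x = 39.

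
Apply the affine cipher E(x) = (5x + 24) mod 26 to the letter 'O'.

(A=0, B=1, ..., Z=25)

Step 1: Convert 'O' to number: x = 14.
Step 2: E(14) = (5 * 14 + 24) mod 26 = 94 mod 26 = 16.
Step 3: Convert 16 back to letter: Q.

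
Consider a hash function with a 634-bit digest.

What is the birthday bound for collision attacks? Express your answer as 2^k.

Step 1: The birthday paradox gives collision probability ~50% after sqrt(2^n) = 2^(n/2) hashes.
Step 2: For 634-bit output: 2^(634/2) = 2^317.
Step 3: Approximately 2^317 hash computations needed.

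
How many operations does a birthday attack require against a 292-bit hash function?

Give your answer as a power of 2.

Step 1: The birthday paradox gives collision probability ~50% after sqrt(2^n) = 2^(n/2) hashes.
Step 2: For 292-bit output: 2^(292/2) = 2^146.
Step 3: Approximately 2^146 hash computations needed.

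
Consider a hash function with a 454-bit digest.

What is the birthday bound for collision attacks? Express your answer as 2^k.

Step 1: The birthday paradox gives collision probability ~50% after sqrt(2^n) = 2^(n/2) hashes.
Step 2: For 454-bit output: 2^(454/2) = 2^227.
Step 3: Approximately 2^227 hash computations needed.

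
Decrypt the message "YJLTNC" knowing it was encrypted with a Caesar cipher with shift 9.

Step 1: Reverse the shift by subtracting 9 from each letter position.
  Y (position 24) -> position (24-9) mod 26 = 15 -> P
  J (position 9) -> position (9-9) mod 26 = 0 -> A
  L (position 11) -> position (11-9) mod 26 = 2 -> C
  T (position 19) -> position (19-9) mod 26 = 10 -> K
  N (position 13) -> position (13-9) mod 26 = 4 -> E
  C (position 2) -> position (2-9) mod 26 = 19 -> T
Decrypted message: PACKET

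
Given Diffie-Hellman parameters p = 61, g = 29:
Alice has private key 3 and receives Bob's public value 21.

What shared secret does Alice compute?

Step 1: s = B^a mod p = 21^3 mod 61.
  21^1 mod 61 = 21
  21^2 mod 61 = (21 * 21) mod 61 = 14
  21^3 mod 61 = (14 * 21) mod 61 = 50
Result: shared secret = 50.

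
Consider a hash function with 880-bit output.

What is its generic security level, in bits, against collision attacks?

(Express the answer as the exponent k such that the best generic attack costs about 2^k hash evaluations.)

Step 1: The hash has a 880-bit output.
Step 2: Collision resistance means it should be infeasible to find any x != y with h(x) = h(y).
By the birthday bound, a generic collision search succeeds after about sqrt(2^880) = 2^(880/2) = 2^440 evaluations.
Step 3: Security level = 440 bits.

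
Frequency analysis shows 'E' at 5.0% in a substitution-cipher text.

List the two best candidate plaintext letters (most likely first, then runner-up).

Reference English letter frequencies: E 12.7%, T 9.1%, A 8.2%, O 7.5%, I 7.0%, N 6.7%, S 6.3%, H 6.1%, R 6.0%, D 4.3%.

Step 1: Observed frequency of 'E' is 5.0%.
Step 2: Compute distances to each reference frequency and sort:
  D (4.3%): difference = 0.7% <-- BEST
  R (6.0%): difference = 1.0% <-- RUNNER-UP
  H (6.1%): difference = 1.1%
  S (6.3%): difference = 1.3%
  N (6.7%): difference = 1.7%
Step 3: Most likely is 'D' (4.3%, diff 0.7%); second most likely is 'R' (6.0%, diff 1.0%).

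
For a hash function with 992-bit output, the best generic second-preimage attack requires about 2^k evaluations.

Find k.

Step 1: The hash has a 992-bit output.
Step 2: Second-preimage resistance means: given a specific input x, it should be infeasible to find a different y with h(y) = h(x).
With a 992-bit output, a generic search for a second preimage costs about 2^992 evaluations (each trial matches the fixed target with probability 2^-992).
Step 3: Security level = 992 bits.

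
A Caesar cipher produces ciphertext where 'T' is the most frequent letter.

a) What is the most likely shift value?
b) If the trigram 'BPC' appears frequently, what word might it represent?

Step 1: In English, 'E' is the most frequent letter (12.7%).
Step 2: The most frequent ciphertext letter is 'T' (position 19).
Step 3: Shift = (19 - 4) mod 26 = 15.
Step 4: Decrypt 'BPC' by shifting back 15:
  B -> M
  P -> A
  C -> N
Step 5: 'BPC' decrypts to 'MAN'.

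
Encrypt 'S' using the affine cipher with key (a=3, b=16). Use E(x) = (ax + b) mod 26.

Step 1: Convert 'S' to number: x = 18.
Step 2: E(18) = (3 * 18 + 16) mod 26 = 70 mod 26 = 18.
Step 3: Convert 18 back to letter: S.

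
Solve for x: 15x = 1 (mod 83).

Step 1: We need x such that 15 * x = 1 (mod 83).
Step 2: Using the extended Euclidean algorithm or trial:
  15 * 72 = 1080 = 13 * 83 + 1.
Step 3: Since 1080 mod 83 = 1, the inverse is x = 72.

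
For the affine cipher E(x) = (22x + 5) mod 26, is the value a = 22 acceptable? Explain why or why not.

Step 1: Compute gcd(22, 26).
Step 2: gcd(22, 26) = 2.
Since gcd = 2 != 1, 22 shares a common factor with 26, so it cannot be used.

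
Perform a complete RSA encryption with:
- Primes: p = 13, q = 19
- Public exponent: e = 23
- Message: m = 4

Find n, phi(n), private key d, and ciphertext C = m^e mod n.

Step 1: n = 13 * 19 = 247.
Step 2: phi(n) = (13-1)(19-1) = 12 * 18 = 216.
Step 3: Find d = 23^(-1) mod 216 = 47.
  Verify: 23 * 47 = 1081 = 1 (mod 216).
Step 4: C = 4^23 mod 247 = 36.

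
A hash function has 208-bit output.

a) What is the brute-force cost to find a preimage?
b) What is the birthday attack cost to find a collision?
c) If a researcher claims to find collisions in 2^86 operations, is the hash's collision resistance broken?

Step 1: Preimage resistance requires brute-force of 2^208 operations.
Step 2: Collision resistance (birthday bound) = 2^(208/2) = 2^104.
Step 3: The claimed attack costs 2^86 operations.
Step 4: Since 2^86 < 2^104, the claimed attack beats the generic birthday bound, so collision resistance is broken.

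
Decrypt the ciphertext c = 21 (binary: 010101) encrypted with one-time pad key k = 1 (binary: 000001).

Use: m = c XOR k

Step 1: XOR ciphertext with key:
  Ciphertext: 010101
  Key:        000001
  XOR:        010100
Step 2: Plaintext = 010100 = 20 in decimal.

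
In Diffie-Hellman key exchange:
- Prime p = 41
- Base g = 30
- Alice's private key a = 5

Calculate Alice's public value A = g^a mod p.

Step 1: A = g^a mod p = 30^5 mod 41.
  30^1 mod 41 = 30
  30^2 mod 41 = (30 * 30) mod 41 = 39
  30^3 mod 41 = (39 * 30) mod 41 = 22
  30^4 mod 41 = (22 * 30) mod 41 = 4
  30^5 mod 41 = (4 * 30) mod 41 = 38
Result: A = 38.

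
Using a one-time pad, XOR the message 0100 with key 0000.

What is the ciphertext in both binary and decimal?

Step 1: Write out the XOR operation bit by bit:
  Message: 0100
  Key:     0000
  XOR:     0100
Step 2: Convert to decimal: 0100 = 4.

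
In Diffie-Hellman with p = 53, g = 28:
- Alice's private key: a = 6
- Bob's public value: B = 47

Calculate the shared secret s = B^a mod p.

Step 1: s = B^a mod p = 47^6 mod 53.
  47^1 mod 53 = 47
  47^2 mod 53 = (47 * 47) mod 53 = 36
  47^3 mod 53 = (36 * 47) mod 53 = 49
  47^4 mod 53 = (49 * 47) mod 53 = 24
  47^5 mod 53 = (24 * 47) mod 53 = 15
  47^6 mod 53 = (15 * 47) mod 53 = 16
Result: shared secret = 16.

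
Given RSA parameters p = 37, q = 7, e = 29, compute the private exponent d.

Step 1: n = 37 * 7 = 259.
Step 2: phi(n) = 36 * 6 = 216.
Step 3: Find d such that 29 * d = 1 (mod 216).
Step 4: d = 29^(-1) mod 216 = 149.
Verification: 29 * 149 = 4321 = 20 * 216 + 1.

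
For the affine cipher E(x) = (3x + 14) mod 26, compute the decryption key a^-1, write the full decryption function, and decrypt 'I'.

Step 1: Find a^-1, the modular inverse of 3 mod 26.
Step 2: We need 3 * a^-1 = 1 (mod 26).
Step 3: 3 * 9 = 27 = 1 * 26 + 1, so a^-1 = 9.
Step 4: D(y) = 9(y - 14) mod 26.
Step 5: Apply to 'I' (y = 8): D(8) = 9 * (8 - 14) mod 26 = 9 * -6 mod 26 = 24 -> 'Y'.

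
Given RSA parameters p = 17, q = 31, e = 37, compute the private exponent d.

Step 1: n = 17 * 31 = 527.
Step 2: phi(n) = 16 * 30 = 480.
Step 3: Find d such that 37 * d = 1 (mod 480).
Step 4: d = 37^(-1) mod 480 = 13.
Verification: 37 * 13 = 481 = 1 * 480 + 1.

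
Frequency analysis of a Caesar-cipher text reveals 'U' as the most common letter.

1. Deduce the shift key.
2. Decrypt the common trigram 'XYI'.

Step 1: In English, 'E' is the most frequent letter (12.7%).
Step 2: The most frequent ciphertext letter is 'U' (position 20).
Step 3: Shift = (20 - 4) mod 26 = 16.
Step 4: Decrypt 'XYI' by shifting back 16:
  X -> H
  Y -> I
  I -> S
Step 5: 'XYI' decrypts to 'HIS'.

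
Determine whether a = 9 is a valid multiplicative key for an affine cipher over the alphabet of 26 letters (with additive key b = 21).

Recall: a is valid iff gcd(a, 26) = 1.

Step 1: Compute gcd(9, 26).
Step 2: gcd(9, 26) = 1.
Since gcd = 1, 9 is coprime with 26, so it is a valid key.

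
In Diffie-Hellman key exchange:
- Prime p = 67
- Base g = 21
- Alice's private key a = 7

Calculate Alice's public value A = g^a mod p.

Step 1: A = g^a mod p = 21^7 mod 67.
  21^1 mod 67 = 21
  21^2 mod 67 = (21 * 21) mod 67 = 39
  21^3 mod 67 = (39 * 21) mod 67 = 15
  21^4 mod 67 = (15 * 21) mod 67 = 47
  21^5 mod 67 = (47 * 21) mod 67 = 49
  21^6 mod 67 = (49 * 21) mod 67 = 24
  21^7 mod 67 = (24 * 21) mod 67 = 35
Result: A = 35.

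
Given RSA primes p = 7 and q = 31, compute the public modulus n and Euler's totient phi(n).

Step 1: n = p * q = 7 * 31 = 217.
Step 2: phi(n) = (p-1)(q-1) = 6 * 30 = 180.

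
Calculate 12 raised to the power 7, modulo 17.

Step 1: Compute 12^7 mod 17 step by step, reducing modulo 17 at each step.
  12^1 mod 17 = 12
  12^2 mod 17 = (12 * 12) mod 17 = 8
  12^3 mod 17 = (8 * 12) mod 17 = 11
  12^4 mod 17 = (11 * 12) mod 17 = 13
  12^5 mod 17 = (13 * 12) mod 17 = 3
  12^6 mod 17 = (3 * 12) mod 17 = 2
  12^7 mod 17 = (2 * 12) mod 17 = 7
Step 2: Result = 7.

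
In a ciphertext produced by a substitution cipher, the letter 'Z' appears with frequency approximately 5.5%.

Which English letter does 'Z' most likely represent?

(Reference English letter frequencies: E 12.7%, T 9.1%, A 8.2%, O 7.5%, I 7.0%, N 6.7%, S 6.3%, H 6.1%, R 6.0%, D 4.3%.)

Step 1: The observed frequency is 5.5%.
Step 2: Compare with English frequencies:
  E: 12.7% (difference: 7.2%)
  T: 9.1% (difference: 3.6%)
  A: 8.2% (difference: 2.7%)
  O: 7.5% (difference: 2.0%)
  I: 7.0% (difference: 1.5%)
  N: 6.7% (difference: 1.2%)
  S: 6.3% (difference: 0.8%)
  H: 6.1% (difference: 0.6%)
  R: 6.0% (difference: 0.5%) <-- closest
  D: 4.3% (difference: 1.2%)
Step 3: 'Z' most likely represents 'R' (frequency 6.0%).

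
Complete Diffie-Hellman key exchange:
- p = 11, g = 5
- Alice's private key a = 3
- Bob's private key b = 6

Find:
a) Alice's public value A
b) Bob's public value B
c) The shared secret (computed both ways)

Step 1: A = g^a mod p = 5^3 mod 11 = 4.
Step 2: B = g^b mod p = 5^6 mod 11 = 5.
Step 3: Alice computes s = B^a mod p = 5^3 mod 11 = 4.
Step 4: Bob computes s = A^b mod p = 4^6 mod 11 = 4.
Both sides agree: shared secret = 4.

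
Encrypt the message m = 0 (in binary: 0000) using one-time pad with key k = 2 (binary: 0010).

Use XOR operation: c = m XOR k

Step 1: Write out the XOR operation bit by bit:
  Message: 0000
  Key:     0010
  XOR:     0010
Step 2: Convert to decimal: 0010 = 2.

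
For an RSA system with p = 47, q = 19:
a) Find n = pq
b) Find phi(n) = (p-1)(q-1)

Step 1: n = p * q = 47 * 19 = 893.
Step 2: phi(n) = (p-1)(q-1) = 46 * 18 = 828.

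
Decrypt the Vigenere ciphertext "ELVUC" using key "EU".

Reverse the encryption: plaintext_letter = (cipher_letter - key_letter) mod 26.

Step 1: Extend key: EUEUE
Step 2: Decrypt each letter (c - k) mod 26:
  E(4) - E(4) = (4-4) mod 26 = 0 = A
  L(11) - U(20) = (11-20) mod 26 = 17 = R
  V(21) - E(4) = (21-4) mod 26 = 17 = R
  U(20) - U(20) = (20-20) mod 26 = 0 = A
  C(2) - E(4) = (2-4) mod 26 = 24 = Y
Plaintext: ARRAY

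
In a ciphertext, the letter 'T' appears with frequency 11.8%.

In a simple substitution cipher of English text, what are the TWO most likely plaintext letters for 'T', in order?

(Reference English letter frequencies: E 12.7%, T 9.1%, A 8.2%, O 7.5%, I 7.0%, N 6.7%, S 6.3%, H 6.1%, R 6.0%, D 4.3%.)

Step 1: Observed frequency of 'T' is 11.8%.
Step 2: Compute distances to each reference frequency and sort:
  E (12.7%): difference = 0.9% <-- BEST
  T (9.1%): difference = 2.7% <-- RUNNER-UP
  A (8.2%): difference = 3.6%
  O (7.5%): difference = 4.3%
  I (7.0%): difference = 4.8%
Step 3: Most likely is 'E' (12.7%, diff 0.9%); second most likely is 'T' (9.1%, diff 2.7%).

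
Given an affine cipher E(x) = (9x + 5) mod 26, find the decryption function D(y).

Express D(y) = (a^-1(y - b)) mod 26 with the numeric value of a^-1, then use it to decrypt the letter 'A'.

Step 1: Find a^-1, the modular inverse of 9 mod 26.
Step 2: We need 9 * a^-1 = 1 (mod 26).
Step 3: 9 * 3 = 27 = 1 * 26 + 1, so a^-1 = 3.
Step 4: D(y) = 3(y - 5) mod 26.
Step 5: Apply to 'A' (y = 0): D(0) = 3 * (0 - 5) mod 26 = 3 * -5 mod 26 = 11 -> 'L'.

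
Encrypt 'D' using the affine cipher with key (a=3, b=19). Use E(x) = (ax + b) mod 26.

Step 1: Convert 'D' to number: x = 3.
Step 2: E(3) = (3 * 3 + 19) mod 26 = 28 mod 26 = 2.
Step 3: Convert 2 back to letter: C.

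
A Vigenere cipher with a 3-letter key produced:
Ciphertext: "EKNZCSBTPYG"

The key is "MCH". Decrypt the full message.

Step 1: Key 'MCH' has length 3. Extended key: MCHMCHMCHMC
Step 2: Decrypt each position:
  E(4) - M(12) = 18 = S
  K(10) - C(2) = 8 = I
  N(13) - H(7) = 6 = G
  Z(25) - M(12) = 13 = N
  C(2) - C(2) = 0 = A
  S(18) - H(7) = 11 = L
  B(1) - M(12) = 15 = P
  T(19) - C(2) = 17 = R
  P(15) - H(7) = 8 = I
  Y(24) - M(12) = 12 = M
  G(6) - C(2) = 4 = E
Plaintext: SIGNALPRIME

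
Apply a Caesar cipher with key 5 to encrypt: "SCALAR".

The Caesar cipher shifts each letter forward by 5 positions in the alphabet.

Step 1: For each letter, shift forward by 5 positions (mod 26).
  S (position 18) -> position (18+5) mod 26 = 23 -> X
  C (position 2) -> position (2+5) mod 26 = 7 -> H
  A (position 0) -> position (0+5) mod 26 = 5 -> F
  L (position 11) -> position (11+5) mod 26 = 16 -> Q
  A (position 0) -> position (0+5) mod 26 = 5 -> F
  R (position 17) -> position (17+5) mod 26 = 22 -> W
Result: XHFQFW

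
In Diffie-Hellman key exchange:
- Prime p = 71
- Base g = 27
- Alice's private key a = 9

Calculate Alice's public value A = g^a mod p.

Step 1: A = g^a mod p = 27^9 mod 71.
  27^1 mod 71 = 27
  27^2 mod 71 = (27 * 27) mod 71 = 19
  27^3 mod 71 = (19 * 27) mod 71 = 16
  27^4 mod 71 = (16 * 27) mod 71 = 6
  27^5 mod 71 = (6 * 27) mod 71 = 20
  27^6 mod 71 = (20 * 27) mod 71 = 43
  27^7 mod 71 = (43 * 27) mod 71 = 25
  27^8 mod 71 = (25 * 27) mod 71 = 36
  27^9 mod 71 = (36 * 27) mod 71 = 49
Result: A = 49.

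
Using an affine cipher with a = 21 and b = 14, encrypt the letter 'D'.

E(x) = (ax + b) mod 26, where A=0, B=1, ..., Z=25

Step 1: Convert 'D' to number: x = 3.
Step 2: E(3) = (21 * 3 + 14) mod 26 = 77 mod 26 = 25.
Step 3: Convert 25 back to letter: Z.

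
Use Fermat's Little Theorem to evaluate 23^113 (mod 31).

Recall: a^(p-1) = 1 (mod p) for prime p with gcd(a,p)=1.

Step 1: Since 31 is prime, by Fermat's Little Theorem: 23^30 = 1 (mod 31).
Step 2: Reduce exponent: 113 mod 30 = 23.
Step 3: So 23^113 = 23^23 (mod 31).
Step 4: 23^23 mod 31 = 15.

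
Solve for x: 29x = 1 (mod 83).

Step 1: We need x such that 29 * x = 1 (mod 83).
Step 2: Using the extended Euclidean algorithm or trial:
  29 * 63 = 1827 = 22 * 83 + 1.
Step 3: Since 1827 mod 83 = 1, the inverse is x = 63.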